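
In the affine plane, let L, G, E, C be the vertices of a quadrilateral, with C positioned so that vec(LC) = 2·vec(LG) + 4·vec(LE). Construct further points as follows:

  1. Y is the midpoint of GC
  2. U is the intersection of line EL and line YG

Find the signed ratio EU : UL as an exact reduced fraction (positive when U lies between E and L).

Assign L = (0, 0), G = (1, 0), E = (0, 1), C = (2, 4) — the answer is frame-independent, so this choice is without loss of generality.
1. Y is the midpoint of GC ⇒ Y = (3/2, 2)
2. U is the intersection of line EL and line YG ⇒ U = (0, -4)
U = E + t·(L−E) with t = 5, so EU:UL = t:(1−t) = 5:-4

EU:UL = -5/4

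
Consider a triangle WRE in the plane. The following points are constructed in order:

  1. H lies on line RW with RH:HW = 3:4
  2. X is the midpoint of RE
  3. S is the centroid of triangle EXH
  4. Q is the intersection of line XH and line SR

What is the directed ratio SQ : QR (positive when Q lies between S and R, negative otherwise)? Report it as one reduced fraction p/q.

Work in coordinates with W = (0, 0), R = (1, 0), E = (0, 1).
1. H lies on line RW with RH:HW = 3:4 ⇒ H = (4/7, 0)
2. X is the midpoint of RE ⇒ X = (1/2, 1/2)
3. S is the centroid of triangle EXH ⇒ S = (5/14, 1/2)
4. Q is the intersection of line XH and line SR ⇒ Q = (29/56, 3/8)
Q = S + t·(R−S) with t = 1/4, so SQ:QR = t:(1−t) = 1/4:3/4

SQ:QR = 1/3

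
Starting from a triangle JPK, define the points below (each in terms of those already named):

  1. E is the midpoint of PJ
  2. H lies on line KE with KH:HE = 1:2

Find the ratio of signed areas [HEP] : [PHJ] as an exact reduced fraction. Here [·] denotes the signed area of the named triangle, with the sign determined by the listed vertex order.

[HEP]:[PHJ] = 1/2

Choose coordinates J = (0, 0), P = (1, 0), K = (0, 1).
1. E is the midpoint of PJ ⇒ E = (1/2, 0)
2. H lies on line KE with KH:HE = 1:2 ⇒ H = (1/6, 2/3)
2·[HEP] = 1/3, 2·[PHJ] = 2/3
[HEP]:[PHJ] = 1/3:2/3 = 1/2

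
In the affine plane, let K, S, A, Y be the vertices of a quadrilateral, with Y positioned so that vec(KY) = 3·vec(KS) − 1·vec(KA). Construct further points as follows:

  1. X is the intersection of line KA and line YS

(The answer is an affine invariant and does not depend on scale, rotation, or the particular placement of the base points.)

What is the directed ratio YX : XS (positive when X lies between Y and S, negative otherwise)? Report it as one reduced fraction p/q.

YX:XS = -3

Set K = (0, 0), S = (1, 0), A = (0, 1), Y = (3, -1); any affine frame gives the same invariant.
1. X is the intersection of line KA and line YS ⇒ X = (0, 1/2)
X = Y + t·(S−Y) with t = 3/2, so YX:XS = t:(1−t) = 3/2:-1/2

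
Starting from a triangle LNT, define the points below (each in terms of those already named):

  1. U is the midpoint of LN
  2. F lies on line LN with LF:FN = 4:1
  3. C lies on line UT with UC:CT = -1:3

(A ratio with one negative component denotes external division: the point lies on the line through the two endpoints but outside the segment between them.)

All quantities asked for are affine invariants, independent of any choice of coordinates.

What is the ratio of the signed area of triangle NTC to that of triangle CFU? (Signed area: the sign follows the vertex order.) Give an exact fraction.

[NTC]:[CFU] = 5

Choose coordinates L = (0, 0), N = (1, 0), T = (0, 1).
1. U is the midpoint of LN ⇒ U = (1/2, 0)
2. F lies on line LN with LF:FN = 4:1 ⇒ F = (4/5, 0)
3. C lies on line UT with UC:CT = -1:3 ⇒ C = (3/4, -1/2)
2·[NTC] = 3/4, 2·[CFU] = 3/20
[NTC]:[CFU] = 3/4:3/20 = 5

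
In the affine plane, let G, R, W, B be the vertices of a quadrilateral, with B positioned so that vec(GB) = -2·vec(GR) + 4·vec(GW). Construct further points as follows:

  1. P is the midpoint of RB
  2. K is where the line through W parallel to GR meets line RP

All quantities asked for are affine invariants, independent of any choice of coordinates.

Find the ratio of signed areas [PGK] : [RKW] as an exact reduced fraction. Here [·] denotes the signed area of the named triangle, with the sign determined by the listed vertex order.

[PGK]:[RKW] = 4

Set G = (0, 0), R = (1, 0), W = (0, 1), B = (-2, 4); any affine frame gives the same invariant.
1. P is the midpoint of RB ⇒ P = (-1/2, 2)
2. K is where the line through W parallel to GR meets line RP ⇒ K = (1/4, 1)
2·[PGK] = 1, 2·[RKW] = 1/4
[PGK]:[RKW] = 1:1/4 = 4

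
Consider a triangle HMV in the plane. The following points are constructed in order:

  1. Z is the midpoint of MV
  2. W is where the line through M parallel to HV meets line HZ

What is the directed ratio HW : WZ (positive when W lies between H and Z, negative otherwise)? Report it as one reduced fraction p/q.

Set H = (0, 0), M = (1, 0), V = (0, 1); any affine frame gives the same invariant.
1. Z is the midpoint of MV ⇒ Z = (1/2, 1/2)
2. W is where the line through M parallel to HV meets line HZ ⇒ W = (1, 1)
W = H + t·(Z−H) with t = 2, so HW:WZ = t:(1−t) = 2:-1

HW:WZ = -2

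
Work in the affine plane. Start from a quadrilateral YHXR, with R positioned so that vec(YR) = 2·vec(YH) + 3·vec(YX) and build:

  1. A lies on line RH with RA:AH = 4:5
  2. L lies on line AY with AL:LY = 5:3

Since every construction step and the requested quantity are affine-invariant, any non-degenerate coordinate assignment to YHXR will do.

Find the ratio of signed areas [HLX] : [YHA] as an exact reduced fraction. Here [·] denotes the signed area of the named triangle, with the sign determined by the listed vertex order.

Set Y = (0, 0), H = (1, 0), X = (0, 1), R = (2, 3); any affine frame gives the same invariant.
1. A lies on line RH with RA:AH = 4:5 ⇒ A = (14/9, 5/3)
2. L lies on line AY with AL:LY = 5:3 ⇒ L = (7/12, 5/8)
2·[HLX] = 5/24, 2·[YHA] = 5/3
[HLX]:[YHA] = 5/24:5/3 = 1/8

[HLX]:[YHA] = 1/8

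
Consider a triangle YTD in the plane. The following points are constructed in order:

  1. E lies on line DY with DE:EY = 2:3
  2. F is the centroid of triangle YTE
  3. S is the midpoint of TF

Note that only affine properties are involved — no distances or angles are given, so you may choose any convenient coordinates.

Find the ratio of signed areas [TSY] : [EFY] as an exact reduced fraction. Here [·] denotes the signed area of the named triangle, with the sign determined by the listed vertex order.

Choose coordinates Y = (0, 0), T = (1, 0), D = (0, 1).
1. E lies on line DY with DE:EY = 2:3 ⇒ E = (0, 3/5)
2. F is the centroid of triangle YTE ⇒ F = (1/3, 1/5)
3. S is the midpoint of TF ⇒ S = (2/3, 1/10)
2·[TSY] = 1/10, 2·[EFY] = -1/5
[TSY]:[EFY] = 1/10:-1/5 = -1/2

[TSY]:[EFY] = -1/2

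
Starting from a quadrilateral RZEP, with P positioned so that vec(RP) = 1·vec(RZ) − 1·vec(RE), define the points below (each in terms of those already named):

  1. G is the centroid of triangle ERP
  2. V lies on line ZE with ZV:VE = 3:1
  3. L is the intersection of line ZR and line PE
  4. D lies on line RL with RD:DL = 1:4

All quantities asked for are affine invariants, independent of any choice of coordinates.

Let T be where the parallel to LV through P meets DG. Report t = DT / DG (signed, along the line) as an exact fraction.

t = 17/7

Choose coordinates R = (0, 0), Z = (1, 0), E = (0, 1), P = (1, -1).
1. G is the centroid of triangle ERP ⇒ G = (1/3, 0)
2. V lies on line ZE with ZV:VE = 3:1 ⇒ V = (1/4, 3/4)
3. L is the intersection of line ZR and line PE ⇒ L = (1/2, 0)
4. D lies on line RL with RD:DL = 1:4 ⇒ D = (1/10, 0)
through P parallel to LV: direction (-1/4, 3/4); meets DG at T = (2/3, 0)
T = D + t·(G−D) with t = 17/7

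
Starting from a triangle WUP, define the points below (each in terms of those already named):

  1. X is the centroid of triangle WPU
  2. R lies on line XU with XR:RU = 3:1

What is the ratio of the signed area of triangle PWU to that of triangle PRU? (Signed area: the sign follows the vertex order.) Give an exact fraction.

Set W = (0, 0), U = (1, 0), P = (0, 1); any affine frame gives the same invariant.
1. X is the centroid of triangle WPU ⇒ X = (1/3, 1/3)
2. R lies on line XU with XR:RU = 3:1 ⇒ R = (5/6, 1/12)
2·[PWU] = 1, 2·[PRU] = 1/12
[PWU]:[PRU] = 1:1/12 = 12

[PWU]:[PRU] = 12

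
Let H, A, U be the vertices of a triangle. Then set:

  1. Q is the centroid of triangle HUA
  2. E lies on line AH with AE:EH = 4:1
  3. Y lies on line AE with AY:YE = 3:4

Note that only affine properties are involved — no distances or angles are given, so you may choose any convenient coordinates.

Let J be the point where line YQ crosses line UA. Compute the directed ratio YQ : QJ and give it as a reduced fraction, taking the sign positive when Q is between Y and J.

Set H = (0, 0), A = (1, 0), U = (0, 1); any affine frame gives the same invariant.
1. Q is the centroid of triangle HUA ⇒ Q = (1/3, 1/3)
2. E lies on line AH with AE:EH = 4:1 ⇒ E = (1/5, 0)
3. Y lies on line AE with AY:YE = 3:4 ⇒ Y = (23/35, 0)
line YQ meets UA at J = (-11, 12)
Q = Y + t·(J−Y) with t = 1/36, so YQ:QJ = 1/36:35/36

YQ:QJ = 1/35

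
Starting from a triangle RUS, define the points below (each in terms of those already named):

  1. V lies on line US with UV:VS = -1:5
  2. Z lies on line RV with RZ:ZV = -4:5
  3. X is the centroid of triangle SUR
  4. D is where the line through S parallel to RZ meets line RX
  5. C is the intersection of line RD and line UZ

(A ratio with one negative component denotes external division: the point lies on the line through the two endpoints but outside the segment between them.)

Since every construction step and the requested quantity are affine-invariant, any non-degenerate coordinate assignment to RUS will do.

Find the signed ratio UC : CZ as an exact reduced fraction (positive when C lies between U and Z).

Assign R = (0, 0), U = (1, 0), S = (0, 1) — the answer is frame-independent, so this choice is without loss of generality.
1. V lies on line US with UV:VS = -1:5 ⇒ V = (5/4, -1/4)
2. Z lies on line RV with RZ:ZV = -4:5 ⇒ Z = (-5, 1)
3. X is the centroid of triangle SUR ⇒ X = (1/3, 1/3)
4. D is where the line through S parallel to RZ meets line RX ⇒ D = (5/6, 5/6)
5. C is the intersection of line RD and line UZ ⇒ C = (1/7, 1/7)
C = U + t·(Z−U) with t = 1/7, so UC:CZ = t:(1−t) = 1/7:6/7

UC:CZ = 1/6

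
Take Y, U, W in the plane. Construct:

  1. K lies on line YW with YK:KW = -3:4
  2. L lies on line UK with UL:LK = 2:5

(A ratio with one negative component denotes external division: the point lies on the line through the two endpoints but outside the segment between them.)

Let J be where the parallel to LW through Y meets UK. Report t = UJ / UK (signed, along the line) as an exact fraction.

Set Y = (0, 0), U = (1, 0), W = (0, 1); any affine frame gives the same invariant.
1. K lies on line YW with YK:KW = -3:4 ⇒ K = (0, -3)
2. L lies on line UK with UL:LK = 2:5 ⇒ L = (5/7, -6/7)
through Y parallel to LW: direction (-5/7, 13/7); meets UK at J = (15/28, -39/28)
J = U + t·(K−U) with t = 13/28

t = 13/28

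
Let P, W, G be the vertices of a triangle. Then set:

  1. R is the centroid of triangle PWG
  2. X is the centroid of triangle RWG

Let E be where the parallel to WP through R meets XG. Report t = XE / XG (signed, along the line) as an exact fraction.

t = -1/5

Choose coordinates P = (0, 0), W = (1, 0), G = (0, 1).
1. R is the centroid of triangle PWG ⇒ R = (1/3, 1/3)
2. X is the centroid of triangle RWG ⇒ X = (4/9, 4/9)
through R parallel to WP: direction (-1, 0); meets XG at E = (8/15, 1/3)
E = X + t·(G−X) with t = -1/5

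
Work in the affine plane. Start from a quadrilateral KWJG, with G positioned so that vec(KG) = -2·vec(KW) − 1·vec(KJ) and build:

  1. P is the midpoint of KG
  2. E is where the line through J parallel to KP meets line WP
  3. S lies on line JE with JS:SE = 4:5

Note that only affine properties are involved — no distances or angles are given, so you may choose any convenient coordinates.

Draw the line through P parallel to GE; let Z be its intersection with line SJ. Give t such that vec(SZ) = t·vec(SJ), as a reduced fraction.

Assign K = (0, 0), W = (1, 0), J = (0, 1), G = (-2, -1) — the answer is frame-independent, so this choice is without loss of generality.
1. P is the midpoint of KG ⇒ P = (-1, -1/2)
2. E is where the line through J parallel to KP meets line WP ⇒ E = (-5, -3/2)
3. S lies on line JE with JS:SE = 4:5 ⇒ S = (-20/9, -1/9)
through P parallel to GE: direction (-3, -1/2); meets SJ at Z = (-4, -1)
Z = S + t·(J−S) with t = -4/5

t = -4/5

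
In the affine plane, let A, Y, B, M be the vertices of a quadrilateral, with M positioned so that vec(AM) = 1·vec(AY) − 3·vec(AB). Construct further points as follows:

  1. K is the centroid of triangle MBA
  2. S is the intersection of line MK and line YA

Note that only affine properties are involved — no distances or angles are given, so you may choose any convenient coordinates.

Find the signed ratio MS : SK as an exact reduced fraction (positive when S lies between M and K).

MS:SK = -9/2

Choose coordinates A = (0, 0), Y = (1, 0), B = (0, 1), M = (1, -3).
1. K is the centroid of triangle MBA ⇒ K = (1/3, -2/3)
2. S is the intersection of line MK and line YA ⇒ S = (1/7, 0)
S = M + t·(K−M) with t = 9/7, so MS:SK = t:(1−t) = 9/7:-2/7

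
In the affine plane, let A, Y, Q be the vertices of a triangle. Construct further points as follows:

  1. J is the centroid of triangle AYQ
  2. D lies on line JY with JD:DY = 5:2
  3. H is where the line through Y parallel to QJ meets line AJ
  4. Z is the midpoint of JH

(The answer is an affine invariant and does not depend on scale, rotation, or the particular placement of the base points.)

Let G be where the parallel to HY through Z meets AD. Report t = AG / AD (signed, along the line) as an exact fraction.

t = 7/8

Work in coordinates with A = (0, 0), Y = (1, 0), Q = (0, 1).
1. J is the centroid of triangle AYQ ⇒ J = (1/3, 1/3)
2. D lies on line JY with JD:DY = 5:2 ⇒ D = (17/21, 2/21)
3. H is where the line through Y parallel to QJ meets line AJ ⇒ H = (2/3, 2/3)
4. Z is the midpoint of JH ⇒ Z = (1/2, 1/2)
through Z parallel to HY: direction (1/3, -2/3); meets AD at G = (17/24, 1/12)
G = A + t·(D−A) with t = 7/8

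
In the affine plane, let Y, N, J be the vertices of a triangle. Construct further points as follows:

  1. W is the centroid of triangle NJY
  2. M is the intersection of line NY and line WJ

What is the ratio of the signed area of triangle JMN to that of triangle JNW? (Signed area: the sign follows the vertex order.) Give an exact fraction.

[JMN]:[JNW] = -3/2

Set Y = (0, 0), N = (1, 0), J = (0, 1); any affine frame gives the same invariant.
1. W is the centroid of triangle NJY ⇒ W = (1/3, 1/3)
2. M is the intersection of line NY and line WJ ⇒ M = (1/2, 0)
2·[JMN] = 1/2, 2·[JNW] = -1/3
[JMN]:[JNW] = 1/2:-1/3 = -3/2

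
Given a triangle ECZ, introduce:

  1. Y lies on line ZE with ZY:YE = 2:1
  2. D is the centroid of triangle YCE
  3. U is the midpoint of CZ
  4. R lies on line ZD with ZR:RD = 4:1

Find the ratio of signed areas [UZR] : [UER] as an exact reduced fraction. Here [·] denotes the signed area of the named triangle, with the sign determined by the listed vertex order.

Assign E = (0, 0), C = (1, 0), Z = (0, 1) — the answer is frame-independent, so this choice is without loss of generality.
1. Y lies on line ZE with ZY:YE = 2:1 ⇒ Y = (0, 1/3)
2. D is the centroid of triangle YCE ⇒ D = (1/3, 1/9)
3. U is the midpoint of CZ ⇒ U = (1/2, 1/2)
4. R lies on line ZD with ZR:RD = 4:1 ⇒ R = (4/15, 13/45)
2·[UZR] = 2/9, 2·[UER] = -1/90
[UZR]:[UER] = 2/9:-1/90 = -20

[UZR]:[UER] = -20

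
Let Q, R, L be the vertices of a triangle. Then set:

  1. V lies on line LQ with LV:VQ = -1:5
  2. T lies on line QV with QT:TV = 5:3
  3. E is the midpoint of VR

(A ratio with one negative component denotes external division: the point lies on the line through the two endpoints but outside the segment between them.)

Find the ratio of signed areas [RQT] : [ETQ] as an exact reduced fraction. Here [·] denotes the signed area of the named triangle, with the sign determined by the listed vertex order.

Work in coordinates with Q = (0, 0), R = (1, 0), L = (0, 1).
1. V lies on line LQ with LV:VQ = -1:5 ⇒ V = (0, 5/4)
2. T lies on line QV with QT:TV = 5:3 ⇒ T = (0, 25/32)
3. E is the midpoint of VR ⇒ E = (1/2, 5/8)
2·[RQT] = -25/32, 2·[ETQ] = 25/64
[RQT]:[ETQ] = -25/32:25/64 = -2

[RQT]:[ETQ] = -2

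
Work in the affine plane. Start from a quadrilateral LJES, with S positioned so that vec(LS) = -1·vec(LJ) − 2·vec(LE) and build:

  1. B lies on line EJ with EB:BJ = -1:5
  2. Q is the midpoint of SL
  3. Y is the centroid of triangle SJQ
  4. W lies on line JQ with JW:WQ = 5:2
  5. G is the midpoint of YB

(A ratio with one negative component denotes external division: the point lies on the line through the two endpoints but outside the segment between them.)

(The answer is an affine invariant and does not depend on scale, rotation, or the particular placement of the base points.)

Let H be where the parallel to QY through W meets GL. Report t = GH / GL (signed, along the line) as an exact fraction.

Work in coordinates with L = (0, 0), J = (1, 0), E = (0, 1), S = (-1, -2).
1. B lies on line EJ with EB:BJ = -1:5 ⇒ B = (-1/4, 5/4)
2. Q is the midpoint of SL ⇒ Q = (-1/2, -1)
3. Y is the centroid of triangle SJQ ⇒ Y = (-1/6, -1)
4. W lies on line JQ with JW:WQ = 5:2 ⇒ W = (-1/14, -5/7)
5. G is the midpoint of YB ⇒ G = (-5/24, 1/8)
through W parallel to QY: direction (1/3, 0); meets GL at H = (25/21, -5/7)
H = G + t·(L−G) with t = 47/7

t = 47/7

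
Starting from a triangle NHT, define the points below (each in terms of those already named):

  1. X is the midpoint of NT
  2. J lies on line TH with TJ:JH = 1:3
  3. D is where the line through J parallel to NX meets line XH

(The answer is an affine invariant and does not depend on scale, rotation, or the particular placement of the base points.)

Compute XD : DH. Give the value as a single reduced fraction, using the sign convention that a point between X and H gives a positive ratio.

XD:DH = 1/3

Choose coordinates N = (0, 0), H = (1, 0), T = (0, 1).
1. X is the midpoint of NT ⇒ X = (0, 1/2)
2. J lies on line TH with TJ:JH = 1:3 ⇒ J = (1/4, 3/4)
3. D is where the line through J parallel to NX meets line XH ⇒ D = (1/4, 3/8)
D = X + t·(H−X) with t = 1/4, so XD:DH = t:(1−t) = 1/4:3/4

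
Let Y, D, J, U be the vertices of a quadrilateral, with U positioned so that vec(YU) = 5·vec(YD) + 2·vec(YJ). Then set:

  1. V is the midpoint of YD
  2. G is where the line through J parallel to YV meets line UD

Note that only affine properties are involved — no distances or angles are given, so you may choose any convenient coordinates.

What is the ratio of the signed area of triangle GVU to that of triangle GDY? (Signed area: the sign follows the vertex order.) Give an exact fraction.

Choose coordinates Y = (0, 0), D = (1, 0), J = (0, 1), U = (5, 2).
1. V is the midpoint of YD ⇒ V = (1/2, 0)
2. G is where the line through J parallel to YV meets line UD ⇒ G = (3, 1)
2·[GVU] = -1/2, 2·[GDY] = -1
[GVU]:[GDY] = -1/2:-1 = 1/2

[GVU]:[GDY] = 1/2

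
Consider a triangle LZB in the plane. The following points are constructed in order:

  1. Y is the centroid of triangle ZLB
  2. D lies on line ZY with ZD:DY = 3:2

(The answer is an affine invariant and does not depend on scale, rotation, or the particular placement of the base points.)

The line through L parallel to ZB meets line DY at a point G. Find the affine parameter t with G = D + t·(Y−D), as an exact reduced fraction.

Set L = (0, 0), Z = (1, 0), B = (0, 1); any affine frame gives the same invariant.
1. Y is the centroid of triangle ZLB ⇒ Y = (1/3, 1/3)
2. D lies on line ZY with ZD:DY = 3:2 ⇒ D = (3/5, 1/5)
through L parallel to ZB: direction (-1, 1); meets DY at G = (-1, 1)
G = D + t·(Y−D) with t = 6

t = 6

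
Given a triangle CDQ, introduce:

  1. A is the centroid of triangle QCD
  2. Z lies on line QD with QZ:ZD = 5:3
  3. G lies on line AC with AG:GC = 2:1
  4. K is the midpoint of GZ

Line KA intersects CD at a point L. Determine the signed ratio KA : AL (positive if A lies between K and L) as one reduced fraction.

Assign C = (0, 0), D = (1, 0), Q = (0, 1) — the answer is frame-independent, so this choice is without loss of generality.
1. A is the centroid of triangle QCD ⇒ A = (1/3, 1/3)
2. Z lies on line QD with QZ:ZD = 5:3 ⇒ Z = (5/8, 3/8)
3. G lies on line AC with AG:GC = 2:1 ⇒ G = (1/9, 1/9)
4. K is the midpoint of GZ ⇒ K = (53/144, 35/144)
line KA meets CD at L = (6/13, 0)
A = K + t·(L−K) with t = -13/35, so KA:AL = -13/35:48/35

KA:AL = -13/48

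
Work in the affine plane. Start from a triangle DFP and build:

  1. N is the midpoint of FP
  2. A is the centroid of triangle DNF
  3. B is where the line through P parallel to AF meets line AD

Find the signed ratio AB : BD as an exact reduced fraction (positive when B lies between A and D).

Assign D = (0, 0), F = (1, 0), P = (0, 1) — the answer is frame-independent, so this choice is without loss of generality.
1. N is the midpoint of FP ⇒ N = (1/2, 1/2)
2. A is the centroid of triangle DNF ⇒ A = (1/2, 1/6)
3. B is where the line through P parallel to AF meets line AD ⇒ B = (3/2, 1/2)
B = A + t·(D−A) with t = -2, so AB:BD = t:(1−t) = -2:3

AB:BD = -2/3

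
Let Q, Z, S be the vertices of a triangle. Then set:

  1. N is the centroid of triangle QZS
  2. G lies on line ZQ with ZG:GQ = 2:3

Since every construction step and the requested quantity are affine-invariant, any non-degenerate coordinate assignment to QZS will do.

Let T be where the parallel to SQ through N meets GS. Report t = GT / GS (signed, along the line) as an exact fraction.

t = 4/9

Assign Q = (0, 0), Z = (1, 0), S = (0, 1) — the answer is frame-independent, so this choice is without loss of generality.
1. N is the centroid of triangle QZS ⇒ N = (1/3, 1/3)
2. G lies on line ZQ with ZG:GQ = 2:3 ⇒ G = (3/5, 0)
through N parallel to SQ: direction (0, -1); meets GS at T = (1/3, 4/9)
T = G + t·(S−G) with t = 4/9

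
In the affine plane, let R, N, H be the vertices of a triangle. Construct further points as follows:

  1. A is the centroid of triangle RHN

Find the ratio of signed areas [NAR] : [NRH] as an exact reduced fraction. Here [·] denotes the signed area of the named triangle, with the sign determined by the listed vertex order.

[NAR]:[NRH] = -1/3

Work in coordinates with R = (0, 0), N = (1, 0), H = (0, 1).
1. A is the centroid of triangle RHN ⇒ A = (1/3, 1/3)
2·[NAR] = 1/3, 2·[NRH] = -1
[NAR]:[NRH] = 1/3:-1 = -1/3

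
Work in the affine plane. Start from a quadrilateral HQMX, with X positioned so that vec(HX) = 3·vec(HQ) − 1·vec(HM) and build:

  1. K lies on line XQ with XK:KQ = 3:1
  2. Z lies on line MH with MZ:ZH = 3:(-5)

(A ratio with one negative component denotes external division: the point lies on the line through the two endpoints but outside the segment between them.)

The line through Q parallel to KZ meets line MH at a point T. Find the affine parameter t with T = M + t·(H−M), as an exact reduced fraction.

t = -5/6

Choose coordinates H = (0, 0), Q = (1, 0), M = (0, 1), X = (3, -1).
1. K lies on line XQ with XK:KQ = 3:1 ⇒ K = (3/2, -1/4)
2. Z lies on line MH with MZ:ZH = 3:(-5) ⇒ Z = (0, 5/2)
through Q parallel to KZ: direction (-3/2, 11/4); meets MH at T = (0, 11/6)
T = M + t·(H−M) with t = -5/6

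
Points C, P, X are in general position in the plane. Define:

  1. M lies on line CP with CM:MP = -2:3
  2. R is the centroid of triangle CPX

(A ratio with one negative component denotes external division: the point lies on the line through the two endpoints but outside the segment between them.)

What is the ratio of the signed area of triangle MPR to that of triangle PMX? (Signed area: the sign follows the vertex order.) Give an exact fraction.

Assign C = (0, 0), P = (1, 0), X = (0, 1) — the answer is frame-independent, so this choice is without loss of generality.
1. M lies on line CP with CM:MP = -2:3 ⇒ M = (-2, 0)
2. R is the centroid of triangle CPX ⇒ R = (1/3, 1/3)
2·[MPR] = 1, 2·[PMX] = -3
[MPR]:[PMX] = 1:-3 = -1/3

[MPR]:[PMX] = -1/3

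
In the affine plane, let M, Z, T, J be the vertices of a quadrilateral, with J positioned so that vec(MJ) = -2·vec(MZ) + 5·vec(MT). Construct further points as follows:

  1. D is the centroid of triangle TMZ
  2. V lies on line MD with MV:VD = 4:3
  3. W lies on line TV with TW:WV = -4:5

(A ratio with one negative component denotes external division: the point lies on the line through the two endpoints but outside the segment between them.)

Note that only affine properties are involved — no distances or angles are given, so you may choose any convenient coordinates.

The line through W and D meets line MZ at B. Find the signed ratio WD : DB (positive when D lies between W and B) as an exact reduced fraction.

WD:DB = 82/7

Choose coordinates M = (0, 0), Z = (1, 0), T = (0, 1), J = (-2, 5).
1. D is the centroid of triangle TMZ ⇒ D = (1/3, 1/3)
2. V lies on line MD with MV:VD = 4:3 ⇒ V = (4/21, 4/21)
3. W lies on line TV with TW:WV = -4:5 ⇒ W = (-16/21, 89/21)
line WD meets MZ at B = (35/82, 0)
D = W + t·(B−W) with t = 82/89, so WD:DB = 82/89:7/89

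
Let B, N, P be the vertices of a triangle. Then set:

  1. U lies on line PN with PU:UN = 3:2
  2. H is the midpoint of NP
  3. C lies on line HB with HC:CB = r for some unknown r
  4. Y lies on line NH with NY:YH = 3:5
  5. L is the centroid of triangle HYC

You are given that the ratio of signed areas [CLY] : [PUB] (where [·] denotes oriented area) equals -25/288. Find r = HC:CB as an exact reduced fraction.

Set B = (0, 0), N = (1, 0), P = (0, 1); any affine frame gives the same invariant.
1. U lies on line PN with PU:UN = 3:2 ⇒ U = (3/5, 2/5)
2. H is the midpoint of NP ⇒ H = (1/2, 1/2)
3. With HC:CB = r, write λ = r/(r+1) so C = H + λ·(B−H); C is affine-linear in λ
4. Y lies on line NH with NY:YH = 3:5 ⇒ Y = (13/16, 3/16)
5. L is the centroid of triangle HYC ⇒ L is an affine combination of earlier points and hence also affine-linear in λ
Every point depending on C is an affine combination of C and λ-independent points, so each such coordinate is linear in λ; the λ² term in each signed area is a multiple of (B−H)×(B−H) = 0, so 2·[CLY] and 2·[PUB] are each linear in λ. Evaluating at λ=0 and λ=1:
  2·[CLY] = -5/48·λ,   2·[PUB] = -3/5
So [CLY]:[PUB] = (-5/48·λ) / (-3/5). Setting this equal to -25/288:
  -5/48·λ = -25/288·(-3/5)  ⇒  λ = -1/2
Then r = λ/(1−λ) = (-1/2)/(3/2) = -1/3. Check: with r = -1/3, C = (3/4, 3/4) and [CLY]:[PUB] = -25/288 as required.

r = -1/3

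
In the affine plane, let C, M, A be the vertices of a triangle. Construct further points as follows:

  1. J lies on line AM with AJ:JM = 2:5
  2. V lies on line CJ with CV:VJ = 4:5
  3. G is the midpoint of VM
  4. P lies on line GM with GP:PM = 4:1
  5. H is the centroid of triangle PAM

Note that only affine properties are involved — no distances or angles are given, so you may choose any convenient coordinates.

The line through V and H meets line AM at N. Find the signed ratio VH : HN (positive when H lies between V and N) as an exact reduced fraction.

Set C = (0, 0), M = (1, 0), A = (0, 1); any affine frame gives the same invariant.
1. J lies on line AM with AJ:JM = 2:5 ⇒ J = (2/7, 5/7)
2. V lies on line CJ with CV:VJ = 4:5 ⇒ V = (8/63, 20/63)
3. G is the midpoint of VM ⇒ G = (71/126, 10/63)
4. P lies on line GM with GP:PM = 4:1 ⇒ P = (115/126, 2/63)
5. H is the centroid of triangle PAM ⇒ H = (241/378, 65/189)
line VH meets AM at N = (19/29, 10/29)
H = V + t·(N−V) with t = 29/30, so VH:HN = 29/30:1/30

VH:HN = 29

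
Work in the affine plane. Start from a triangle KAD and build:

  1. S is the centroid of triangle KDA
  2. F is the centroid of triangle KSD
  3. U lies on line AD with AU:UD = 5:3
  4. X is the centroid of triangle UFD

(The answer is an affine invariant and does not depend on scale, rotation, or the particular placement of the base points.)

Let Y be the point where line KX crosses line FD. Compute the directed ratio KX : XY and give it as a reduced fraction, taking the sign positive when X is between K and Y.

KX:XY = -3

Assign K = (0, 0), A = (1, 0), D = (0, 1) — the answer is frame-independent, so this choice is without loss of generality.
1. S is the centroid of triangle KDA ⇒ S = (1/3, 1/3)
2. F is the centroid of triangle KSD ⇒ F = (1/9, 4/9)
3. U lies on line AD with AU:UD = 5:3 ⇒ U = (3/8, 5/8)
4. X is the centroid of triangle UFD ⇒ X = (35/216, 149/216)
line KX meets FD at Y = (35/324, 149/324)
X = K + t·(Y−K) with t = 3/2, so KX:XY = 3/2:-1/2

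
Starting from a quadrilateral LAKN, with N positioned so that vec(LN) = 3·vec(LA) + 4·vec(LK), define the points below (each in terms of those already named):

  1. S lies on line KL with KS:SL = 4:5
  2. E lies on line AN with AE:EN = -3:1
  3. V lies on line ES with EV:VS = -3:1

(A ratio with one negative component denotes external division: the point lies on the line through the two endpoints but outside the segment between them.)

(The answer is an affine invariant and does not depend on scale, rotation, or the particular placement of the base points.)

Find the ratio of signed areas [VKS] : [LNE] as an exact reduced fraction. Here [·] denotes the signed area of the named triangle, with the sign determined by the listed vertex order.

Choose coordinates L = (0, 0), A = (1, 0), K = (0, 1), N = (3, 4).
1. S lies on line KL with KS:SL = 4:5 ⇒ S = (0, 5/9)
2. E lies on line AN with AE:EN = -3:1 ⇒ E = (4, 6)
3. V lies on line ES with EV:VS = -3:1 ⇒ V = (-2, -13/6)
2·[VKS] = -8/9, 2·[LNE] = 2
[VKS]:[LNE] = -8/9:2 = -4/9

[VKS]:[LNE] = -4/9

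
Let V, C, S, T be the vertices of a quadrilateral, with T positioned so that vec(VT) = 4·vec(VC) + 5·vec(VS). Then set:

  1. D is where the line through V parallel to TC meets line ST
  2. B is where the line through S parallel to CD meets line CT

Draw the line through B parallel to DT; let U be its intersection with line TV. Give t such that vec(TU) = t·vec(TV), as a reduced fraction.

t = 16/5

Assign V = (0, 0), C = (1, 0), S = (0, 1), T = (4, 5) — the answer is frame-independent, so this choice is without loss of generality.
1. D is where the line through V parallel to TC meets line ST ⇒ D = (3/2, 5/2)
2. B is where the line through S parallel to CD meets line CT ⇒ B = (-4/5, -3)
through B parallel to DT: direction (5/2, 5/2); meets TV at U = (-44/5, -11)
U = T + t·(V−T) with t = 16/5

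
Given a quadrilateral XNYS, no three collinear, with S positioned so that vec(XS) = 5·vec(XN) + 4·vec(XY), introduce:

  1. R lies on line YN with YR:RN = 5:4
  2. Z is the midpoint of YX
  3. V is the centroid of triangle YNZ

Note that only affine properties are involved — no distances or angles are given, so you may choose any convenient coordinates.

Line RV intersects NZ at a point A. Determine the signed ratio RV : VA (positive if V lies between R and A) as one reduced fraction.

RV:VA = 1/3

Set X = (0, 0), N = (1, 0), Y = (0, 1), S = (5, 4); any affine frame gives the same invariant.
1. R lies on line YN with YR:RN = 5:4 ⇒ R = (5/9, 4/9)
2. Z is the midpoint of YX ⇒ Z = (0, 1/2)
3. V is the centroid of triangle YNZ ⇒ V = (1/3, 1/2)
line RV meets NZ at A = (-1/3, 2/3)
V = R + t·(A−R) with t = 1/4, so RV:VA = 1/4:3/4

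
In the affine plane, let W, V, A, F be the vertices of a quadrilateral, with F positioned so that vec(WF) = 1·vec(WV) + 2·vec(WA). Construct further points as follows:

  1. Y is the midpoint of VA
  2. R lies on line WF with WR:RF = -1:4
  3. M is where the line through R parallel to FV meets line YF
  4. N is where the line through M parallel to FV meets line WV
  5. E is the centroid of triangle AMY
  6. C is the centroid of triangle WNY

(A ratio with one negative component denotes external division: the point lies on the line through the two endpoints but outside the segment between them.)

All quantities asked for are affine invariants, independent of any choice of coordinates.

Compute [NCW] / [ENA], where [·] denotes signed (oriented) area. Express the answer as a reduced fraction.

[NCW]:[ENA] = 1/8

Assign W = (0, 0), V = (1, 0), A = (0, 1), F = (1, 2) — the answer is frame-independent, so this choice is without loss of generality.
1. Y is the midpoint of VA ⇒ Y = (1/2, 1/2)
2. R lies on line WF with WR:RF = -1:4 ⇒ R = (-1/3, -2/3)
3. M is where the line through R parallel to FV meets line YF ⇒ M = (-1/3, -2)
4. N is where the line through M parallel to FV meets line WV ⇒ N = (-1/3, 0)
5. E is the centroid of triangle AMY ⇒ E = (1/18, -1/6)
6. C is the centroid of triangle WNY ⇒ C = (1/18, 1/6)
2·[NCW] = -1/18, 2·[ENA] = -4/9
[NCW]:[ENA] = -1/18:-4/9 = 1/8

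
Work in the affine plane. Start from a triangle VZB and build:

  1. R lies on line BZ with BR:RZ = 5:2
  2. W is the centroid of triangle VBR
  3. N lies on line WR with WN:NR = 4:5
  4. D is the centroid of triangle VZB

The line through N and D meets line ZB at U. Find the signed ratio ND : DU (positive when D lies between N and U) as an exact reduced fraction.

Work in coordinates with V = (0, 0), Z = (1, 0), B = (0, 1).
1. R lies on line BZ with BR:RZ = 5:2 ⇒ R = (5/7, 2/7)
2. W is the centroid of triangle VBR ⇒ W = (5/21, 3/7)
3. N lies on line WR with WN:NR = 4:5 ⇒ N = (85/189, 23/63)
4. D is the centroid of triangle VZB ⇒ D = (1/3, 1/3)
line ND meets ZB at U = (25/42, 17/42)
D = N + t·(U−N) with t = -4/5, so ND:DU = -4/5:9/5

ND:DU = -4/9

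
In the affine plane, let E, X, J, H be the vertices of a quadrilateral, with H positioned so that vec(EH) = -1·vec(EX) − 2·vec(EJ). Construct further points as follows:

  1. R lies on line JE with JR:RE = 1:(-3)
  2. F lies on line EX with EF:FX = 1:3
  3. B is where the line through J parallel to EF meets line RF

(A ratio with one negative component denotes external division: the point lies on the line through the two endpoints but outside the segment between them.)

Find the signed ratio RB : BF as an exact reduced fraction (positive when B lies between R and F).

Choose coordinates E = (0, 0), X = (1, 0), J = (0, 1), H = (-1, -2).
1. R lies on line JE with JR:RE = 1:(-3) ⇒ R = (0, 3/2)
2. F lies on line EX with EF:FX = 1:3 ⇒ F = (1/4, 0)
3. B is where the line through J parallel to EF meets line RF ⇒ B = (1/12, 1)
B = R + t·(F−R) with t = 1/3, so RB:BF = t:(1−t) = 1/3:2/3

RB:BF = 1/2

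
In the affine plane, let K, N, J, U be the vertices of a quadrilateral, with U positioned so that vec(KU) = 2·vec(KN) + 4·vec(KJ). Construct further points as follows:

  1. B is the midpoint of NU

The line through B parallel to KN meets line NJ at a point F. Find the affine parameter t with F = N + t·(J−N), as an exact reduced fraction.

Choose coordinates K = (0, 0), N = (1, 0), J = (0, 1), U = (2, 4).
1. B is the midpoint of NU ⇒ B = (3/2, 2)
through B parallel to KN: direction (1, 0); meets NJ at F = (-1, 2)
F = N + t·(J−N) with t = 2

t = 2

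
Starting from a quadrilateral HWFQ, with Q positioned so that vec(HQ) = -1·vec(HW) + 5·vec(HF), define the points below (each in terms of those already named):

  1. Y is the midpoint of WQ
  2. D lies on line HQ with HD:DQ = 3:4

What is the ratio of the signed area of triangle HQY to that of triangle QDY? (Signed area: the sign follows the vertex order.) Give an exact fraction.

[HQY]:[QDY] = -7/4

Work in coordinates with H = (0, 0), W = (1, 0), F = (0, 1), Q = (-1, 5).
1. Y is the midpoint of WQ ⇒ Y = (0, 5/2)
2. D lies on line HQ with HD:DQ = 3:4 ⇒ D = (-3/7, 15/7)
2·[HQY] = -5/2, 2·[QDY] = 10/7
[HQY]:[QDY] = -5/2:10/7 = -7/4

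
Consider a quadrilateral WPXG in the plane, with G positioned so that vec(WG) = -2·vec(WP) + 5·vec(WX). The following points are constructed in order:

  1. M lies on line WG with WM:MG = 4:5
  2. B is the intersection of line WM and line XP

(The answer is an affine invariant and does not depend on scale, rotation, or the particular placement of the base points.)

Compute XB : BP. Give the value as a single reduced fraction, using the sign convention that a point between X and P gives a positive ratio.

XB:BP = -2/5

Work in coordinates with W = (0, 0), P = (1, 0), X = (0, 1), G = (-2, 5).
1. M lies on line WG with WM:MG = 4:5 ⇒ M = (-8/9, 20/9)
2. B is the intersection of line WM and line XP ⇒ B = (-2/3, 5/3)
B = X + t·(P−X) with t = -2/3, so XB:BP = t:(1−t) = -2/3:5/3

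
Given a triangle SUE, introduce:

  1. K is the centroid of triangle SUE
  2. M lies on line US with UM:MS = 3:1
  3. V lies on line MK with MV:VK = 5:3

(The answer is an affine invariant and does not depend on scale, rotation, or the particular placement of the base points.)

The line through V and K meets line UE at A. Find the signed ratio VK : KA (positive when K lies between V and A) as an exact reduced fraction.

VK:KA = 15/32

Work in coordinates with S = (0, 0), U = (1, 0), E = (0, 1).
1. K is the centroid of triangle SUE ⇒ K = (1/3, 1/3)
2. M lies on line US with UM:MS = 3:1 ⇒ M = (1/4, 0)
3. V lies on line MK with MV:VK = 5:3 ⇒ V = (29/96, 5/24)
line VK meets UE at A = (2/5, 3/5)
K = V + t·(A−V) with t = 15/47, so VK:KA = 15/47:32/47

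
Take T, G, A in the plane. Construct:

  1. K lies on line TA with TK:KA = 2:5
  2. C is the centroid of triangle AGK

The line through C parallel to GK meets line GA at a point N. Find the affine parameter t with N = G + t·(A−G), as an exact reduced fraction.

Work in coordinates with T = (0, 0), G = (1, 0), A = (0, 1).
1. K lies on line TA with TK:KA = 2:5 ⇒ K = (0, 2/7)
2. C is the centroid of triangle AGK ⇒ C = (1/3, 3/7)
through C parallel to GK: direction (-1, 2/7); meets GA at N = (2/3, 1/3)
N = G + t·(A−G) with t = 1/3

t = 1/3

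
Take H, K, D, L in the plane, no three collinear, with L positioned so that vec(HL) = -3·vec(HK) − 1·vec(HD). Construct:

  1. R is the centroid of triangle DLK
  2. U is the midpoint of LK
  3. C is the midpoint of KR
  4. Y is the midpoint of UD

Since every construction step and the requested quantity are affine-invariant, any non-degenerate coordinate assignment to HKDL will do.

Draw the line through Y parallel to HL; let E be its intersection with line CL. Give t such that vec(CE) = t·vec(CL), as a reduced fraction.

t = 17/2

Work in coordinates with H = (0, 0), K = (1, 0), D = (0, 1), L = (-3, -1).
1. R is the centroid of triangle DLK ⇒ R = (-2/3, 0)
2. U is the midpoint of LK ⇒ U = (-1, -1/2)
3. C is the midpoint of KR ⇒ C = (1/6, 0)
4. Y is the midpoint of UD ⇒ Y = (-1/2, 1/4)
through Y parallel to HL: direction (-3, -1); meets CL at E = (-107/4, -17/2)
E = C + t·(L−C) with t = 17/2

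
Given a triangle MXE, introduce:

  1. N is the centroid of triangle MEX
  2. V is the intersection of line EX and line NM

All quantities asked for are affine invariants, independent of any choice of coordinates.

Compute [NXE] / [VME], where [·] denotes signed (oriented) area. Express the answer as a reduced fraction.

[NXE]:[VME] = -2/3

Choose coordinates M = (0, 0), X = (1, 0), E = (0, 1).
1. N is the centroid of triangle MEX ⇒ N = (1/3, 1/3)
2. V is the intersection of line EX and line NM ⇒ V = (1/2, 1/2)
2·[NXE] = 1/3, 2·[VME] = -1/2
[NXE]:[VME] = 1/3:-1/2 = -2/3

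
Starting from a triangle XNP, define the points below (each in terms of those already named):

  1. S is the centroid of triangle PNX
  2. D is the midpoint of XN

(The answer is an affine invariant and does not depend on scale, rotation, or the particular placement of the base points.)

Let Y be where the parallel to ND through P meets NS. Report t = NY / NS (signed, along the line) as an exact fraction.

t = 3

Assign X = (0, 0), N = (1, 0), P = (0, 1) — the answer is frame-independent, so this choice is without loss of generality.
1. S is the centroid of triangle PNX ⇒ S = (1/3, 1/3)
2. D is the midpoint of XN ⇒ D = (1/2, 0)
through P parallel to ND: direction (-1/2, 0); meets NS at Y = (-1, 1)
Y = N + t·(S−N) with t = 3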